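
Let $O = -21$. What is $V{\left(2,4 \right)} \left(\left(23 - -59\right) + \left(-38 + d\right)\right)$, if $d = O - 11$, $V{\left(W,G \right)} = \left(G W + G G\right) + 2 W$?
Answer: $336$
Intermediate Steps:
$V{\left(W,G \right)} = G^{2} + 2 W + G W$ ($V{\left(W,G \right)} = \left(G W + G^{2}\right) + 2 W = \left(G^{2} + G W\right) + 2 W = G^{2} + 2 W + G W$)
$d = -32$ ($d = -21 - 11 = -32$)
$V{\left(2,4 \right)} \left(\left(23 - -59\right) + \left(-38 + d\right)\right) = \left(4^{2} + 2 \cdot 2 + 4 \cdot 2\right) \left(\left(23 - -59\right) - 70\right) = \left(16 + 4 + 8\right) \left(\left(23 + 59\right) - 70\right) = 28 \left(82 - 70\right) = 28 \cdot 12 = 336$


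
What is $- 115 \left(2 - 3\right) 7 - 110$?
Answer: $695$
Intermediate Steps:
$- 115 \left(2 - 3\right) 7 - 110 = - 115 \left(\left(-1\right) 7\right) - 110 = \left(-115\right) \left(-7\right) - 110 = 805 - 110 = 695$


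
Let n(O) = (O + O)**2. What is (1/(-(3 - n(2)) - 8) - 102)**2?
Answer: 259081/25 ≈ 10363.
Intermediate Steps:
n(O) = 4*O**2 (n(O) = (2*O)**2 = 4*O**2)
(1/(-(3 - n(2)) - 8) - 102)**2 = (1/(-(3 - 4*2**2) - 8) - 102)**2 = (1/(-(3 - 4*4) - 8) - 102)**2 = (1/(-(3 - 1*16) - 8) - 102)**2 = (1/(-(3 - 16) - 8) - 102)**2 = (1/(-1*(-13) - 8) - 102)**2 = (1/(13 - 8) - 102)**2 = (1/5 - 102)**2 = (-509/5)**2 = 259081/25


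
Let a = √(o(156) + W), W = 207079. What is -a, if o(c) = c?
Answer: -√207235 ≈ -455.23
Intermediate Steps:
a = √207235 (a = √(156 + 207079) = √207235 ≈ 455.23)
-a = -√207235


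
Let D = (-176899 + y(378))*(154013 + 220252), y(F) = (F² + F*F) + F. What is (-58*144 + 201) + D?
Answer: 40887320304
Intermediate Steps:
y(F) = F + 2*F² (y(F) = (F² + F²) + F = 2*F² + F = F + 2*F²)
D = 40887328455 (D = (-176899 + 378*(1 + 2*378))*(154013 + 220252) = (-176899 + 378*(1 + 756))*374265 = (-176899 + 378*757)*374265 = (-176899 + 286146)*374265 = 109247*374265 = 40887328455)
(-58*144 + 201) + D = (-58*144 + 201) + 40887328455 = (-8352 + 201) + 40887328455 = -8151 + 40887328455 = 40887320304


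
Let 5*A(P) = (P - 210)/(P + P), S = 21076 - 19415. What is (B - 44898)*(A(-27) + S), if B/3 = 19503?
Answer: 678594553/30 ≈ 2.2620e+7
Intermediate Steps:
B = 58509 (B = 3*19503 = 58509)
S = 1661
A(P) = (-210 + P)/(10*P) (A(P) = ((P - 210)/(P + P))/5 = ((-210 + P)/((2*P)))/5 = ((-210 + P)*(1/(2*P)))/5 = ((-210 + P)/(2*P))/5 = (-210 + P)/(10*P))
(B - 44898)*(A(-27) + S) = (58509 - 44898)*((1/10)*(-210 - 27)/(-27) + 1661) = 13611*((1/10)*(-1/27)*(-237) + 1661) = 13611*(79/90 + 1661) = 13611*(149569/90) = 678594553/30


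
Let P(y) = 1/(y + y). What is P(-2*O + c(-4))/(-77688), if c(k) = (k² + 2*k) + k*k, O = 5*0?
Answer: -1/3729024 ≈ -2.6817e-7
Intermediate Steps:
O = 0
c(k) = 2*k + 2*k² (c(k) = (k² + 2*k) + k² = 2*k + 2*k²)
P(y) = 1/(2*y)
P(-2*O + c(-4))/(-77688) = (1/(2*(-2*0 + 2*(-4)*(1 - 4))))/(-77688) = (1/(2*(0 + 2*(-4)*(-3))))*(-1/77688) = (1/(2*(0 + 24)))*(-1/77688) = ((½)/24)*(-1/77688) = ((½)*(1/24))*(-1/77688) = (1/48)*(-1/77688) = -1/3729024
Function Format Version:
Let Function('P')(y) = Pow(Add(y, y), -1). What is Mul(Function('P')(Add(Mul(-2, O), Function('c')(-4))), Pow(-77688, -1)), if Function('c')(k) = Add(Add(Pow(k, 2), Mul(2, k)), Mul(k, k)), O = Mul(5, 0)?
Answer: Rational(-1, 3729024) ≈ -2.6817e-7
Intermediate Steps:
O = 0
Function('c')(k) = Add(Mul(2, k), Mul(2, Pow(k, 2))) (Function('c')(k) = Add(Add(Pow(k, 2), Mul(2, k)), Pow(k, 2)) = Add(Mul(2, k), Mul(2, Pow(k, 2))))
Function('P')(y) = Mul(Rational(1, 2), Pow(y, -1)) (Function('P')(y) = Pow(Mul(2, y), -1) = Mul(Rational(1, 2), Pow(y, -1)))
Mul(Function('P')(Add(Mul(-2, O), Function('c')(-4))), Pow(-77688, -1)) = Mul(Mul(Rational(1, 2), Pow(Add(Mul(-2, 0), Mul(2, -4, Add(1, -4))), -1)), Pow(-77688, -1)) = Mul(Mul(Rational(1, 2), Pow(Add(0, Mul(2, -4, -3)), -1)), Rational(-1, 77688)) = Mul(Mul(Rational(1, 2), Pow(Add(0, 24), -1)), Rational(-1, 77688)) = Mul(Mul(Rational(1, 2), Pow(24, -1)), Rational(-1, 77688)) = Mul(Mul(Rational(1, 2), Rational(1, 24)), Rational(-1, 77688)) = Mul(Rational(1, 48), Rational(-1, 77688)) = Rational(-1, 3729024)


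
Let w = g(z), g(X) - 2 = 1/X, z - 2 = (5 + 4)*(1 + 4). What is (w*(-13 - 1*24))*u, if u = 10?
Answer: -35150/47 ≈ -747.87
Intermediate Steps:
z = 47 (z = 2 + (5 + 4)*(1 + 4) = 2 + 9*5 = 2 + 45 = 47)
g(X) = 2 + 1/X
w = 95/47 (w = 2 + 1/47 = 95/47 ≈ 2.0213)
(w*(-13 - 1*24))*u = (95*(-13 - 1*24)/47)*10 = (95*(-13 - 24)/47)*10 = ((95/47)*(-37))*10 = -3515/47*10 = -35150/47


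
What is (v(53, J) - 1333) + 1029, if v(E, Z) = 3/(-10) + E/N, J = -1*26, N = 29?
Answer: -87717/290 ≈ -302.47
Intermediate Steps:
J = -26
v(E, Z) = -3/10 + E/29 (v(E, Z) = 3/(-10) + E/29 = 3*(-1/10) + E*(1/29) = -3/10 + E/29)
(v(53, J) - 1333) + 1029 = ((-3/10 + (1/29)*53) - 1333) + 1029 = ((-3/10 + 53/29) - 1333) + 1029 = (443/290 - 1333) + 1029 = -386127/290 + 1029 = -87717/290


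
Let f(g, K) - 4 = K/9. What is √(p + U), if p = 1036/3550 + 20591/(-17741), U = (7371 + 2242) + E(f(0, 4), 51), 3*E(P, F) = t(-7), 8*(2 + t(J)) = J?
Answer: √54897400205938464342/75576660 ≈ 98.037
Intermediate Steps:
t(J) = -2 + J/8
f(g, K) = 4 + K/9
E(P, F) = -23/24 (E(P, F) = (-2 + (⅛)*(-7))/3 = (-2 - 7/8)/3 = (⅓)*(-23/8) = -23/24)
U = 230689/24 (U = (7371 + 2242) - 23/24 = 9613 - 23/24 = 230689/24 ≈ 9612.0)
p = -27359187/31490275 (p = 1036*(1/3550) + 20591*(-1/17741) = 518/1775 - 20591/17741 = -27359187/31490275 ≈ -0.86881)
√(p + U) = √(-27359187/31490275 + 230689/24) = √(7263803428987/755766600) = √54897400205938464342/75576660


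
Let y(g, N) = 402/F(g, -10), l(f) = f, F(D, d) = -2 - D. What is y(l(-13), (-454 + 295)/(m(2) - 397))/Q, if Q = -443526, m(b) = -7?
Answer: -67/813131 ≈ -8.2398e-5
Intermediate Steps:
y(g, N) = 402/(-2 - g)
y(l(-13), (-454 + 295)/(m(2) - 397))/Q = -402/(2 - 13)/(-443526) = -402/(-11)*(-1/443526) = -402*(-1/11)*(-1/443526) = (402/11)*(-1/443526) = -67/813131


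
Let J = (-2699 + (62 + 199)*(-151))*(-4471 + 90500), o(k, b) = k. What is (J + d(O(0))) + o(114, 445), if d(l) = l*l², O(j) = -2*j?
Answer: -3622681076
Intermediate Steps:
J = -3622681190 (J = (-2699 + 261*(-151))*86029 = (-2699 - 39411)*86029 = -42110*86029 = -3622681190)
d(l) = l³
(J + d(O(0))) + o(114, 445) = (-3622681190 + (-2*0)³) + 114 = (-3622681190 + 0³) + 114 = (-3622681190 + 0) + 114 = -3622681190 + 114 = -3622681076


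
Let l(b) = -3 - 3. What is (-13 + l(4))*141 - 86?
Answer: -2765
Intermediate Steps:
l(b) = -6
(-13 + l(4))*141 - 86 = (-13 - 6)*141 - 86 = -19*141 - 86 = -2679 - 86 = -2765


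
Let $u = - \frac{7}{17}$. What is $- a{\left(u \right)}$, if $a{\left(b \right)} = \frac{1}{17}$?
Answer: $- \frac{1}{17} \approx -0.058824$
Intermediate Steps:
$u = - \frac{7}{17}$ ($u = \left(-7\right) \frac{1}{17} = - \frac{7}{17} \approx -0.41176$)
$a{\left(b \right)} = \frac{1}{17}$
$- a{\left(u \right)} = \left(-1\right) \frac{1}{17} = - \frac{1}{17}$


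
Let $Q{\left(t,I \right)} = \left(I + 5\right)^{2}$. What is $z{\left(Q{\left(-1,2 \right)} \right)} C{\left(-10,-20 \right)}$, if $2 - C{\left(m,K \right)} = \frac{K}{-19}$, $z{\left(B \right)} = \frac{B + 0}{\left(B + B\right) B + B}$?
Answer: $\frac{2}{209} \approx 0.0095694$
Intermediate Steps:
$Q{\left(t,I \right)} = \left(5 + I\right)^{2}$
$z{\left(B \right)} = \frac{B}{B + 2 B^{2}}$ ($z{\left(B \right)} = \frac{B}{2 B B + B} = \frac{B}{2 B^{2} + B} = \frac{B}{B + 2 B^{2}}$)
$C{\left(m,K \right)} = 2 + \frac{K}{19}$ ($C{\left(m,K \right)} = 2 - \frac{K}{-19} = 2 - K \left(- \frac{1}{19}\right) = 2 - - \frac{K}{19} = 2 + \frac{K}{19}$)
$z{\left(Q{\left(-1,2 \right)} \right)} C{\left(-10,-20 \right)} = \frac{2 + \frac{1}{19} \left(-20\right)}{1 + 2 \left(5 + 2\right)^{2}} = \frac{2 - \frac{20}{19}}{1 + 2 \cdot 7^{2}} = \frac{1}{1 + 2 \cdot 49} \cdot \frac{18}{19} = \frac{1}{1 + 98} \cdot \frac{18}{19} = \frac{1}{99} \cdot \frac{18}{19} = \frac{2}{209}$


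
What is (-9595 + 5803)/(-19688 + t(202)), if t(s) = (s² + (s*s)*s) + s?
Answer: -1896/4131863 ≈ -0.00045887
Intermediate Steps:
t(s) = s + s² + s³ (t(s) = (s² + s²*s) + s = (s² + s³) + s = s + s² + s³)
(-9595 + 5803)/(-19688 + t(202)) = (-9595 + 5803)/(-19688 + 202*(1 + 202 + 202²)) = -3792/(-19688 + 202*(1 + 202 + 40804)) = -3792/(-19688 + 202*41007) = -3792/(-19688 + 8283414) = -3792/8263726 = -3792*1/8263726 = -1896/4131863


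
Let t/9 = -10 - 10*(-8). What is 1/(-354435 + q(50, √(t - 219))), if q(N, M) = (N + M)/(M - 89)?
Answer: -2661811711/943440956698909 + 139*√411/943440956698909 ≈ -2.8214e-6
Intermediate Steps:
t = 630 (t = 9*(-10 - 10*(-8)) = 9*(-10 + 80) = 9*70 = 630)
q(N, M) = (M + N)/(-89 + M)
1/(-354435 + q(50, √(t - 219))) = 1/(-354435 + (√(630 - 219) + 50)/(-89 + √(630 - 219))) = 1/(-354435 + (√411 + 50)/(-89 + √411)) = 1/(-354435 + (50 + √411)/(-89 + √411))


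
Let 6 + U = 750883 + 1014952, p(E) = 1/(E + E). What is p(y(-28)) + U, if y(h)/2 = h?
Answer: 197772847/112 ≈ 1.7658e+6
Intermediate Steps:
y(h) = 2*h
p(E) = 1/(2*E)
U = 1765829 (U = -6 + (750883 + 1014952) = -6 + 1765835 = 1765829)
p(y(-28)) + U = 1/(2*((2*(-28)))) + 1765829 = (½)/(-56) + 1765829 = (½)*(-1/56) + 1765829 = -1/112 + 1765829 = 197772847/112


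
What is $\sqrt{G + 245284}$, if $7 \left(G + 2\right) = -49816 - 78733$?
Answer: $\frac{5 \sqrt{444759}}{7} \approx 476.36$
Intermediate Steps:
$G = - \frac{128563}{7}$ ($G = -2 + \frac{-49816 - 78733}{7} = -2 + \frac{1}{7} \left(-128549\right) = -2 - \frac{128549}{7} = - \frac{128563}{7} \approx -18366.0$)
$\sqrt{G + 245284} = \sqrt{- \frac{128563}{7} + 245284} = \sqrt{\frac{1588425}{7}} = \frac{5 \sqrt{444759}}{7}$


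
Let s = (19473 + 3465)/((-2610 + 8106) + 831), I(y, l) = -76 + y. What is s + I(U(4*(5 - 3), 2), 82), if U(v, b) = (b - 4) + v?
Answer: -139984/2109 ≈ -66.375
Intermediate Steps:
U(v, b) = -4 + b + v (U(v, b) = (-4 + b) + v = -4 + b + v)
s = 7646/2109 (s = 22938/(5496 + 831) = 22938/6327 = 22938*(1/6327) = 7646/2109 ≈ 3.6254)
s + I(U(4*(5 - 3), 2), 82) = 7646/2109 + (-76 + (-4 + 2 + 4*(5 - 3))) = 7646/2109 + (-76 + (-4 + 2 + 4*2)) = 7646/2109 + (-76 + (-4 + 2 + 8)) = 7646/2109 + (-76 + 6) = 7646/2109 - 70 = -139984/2109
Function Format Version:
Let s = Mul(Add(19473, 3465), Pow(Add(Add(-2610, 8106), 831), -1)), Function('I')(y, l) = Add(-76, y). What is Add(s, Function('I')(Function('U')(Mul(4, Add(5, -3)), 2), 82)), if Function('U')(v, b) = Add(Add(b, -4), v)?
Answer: Rational(-139984, 2109) ≈ -66.375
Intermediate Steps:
Function('U')(v, b) = Add(-4, b, v) (Function('U')(v, b) = Add(Add(-4, b), v) = Add(-4, b, v))
s = Rational(7646, 2109) (s = Mul(22938, Pow(Add(5496, 831), -1)) = Mul(22938, Pow(6327, -1)) = Mul(22938, Rational(1, 6327)) = Rational(7646, 2109) ≈ 3.6254)
Add(s, Function('I')(Function('U')(Mul(4, Add(5, -3)), 2), 82)) = Add(Rational(7646, 2109), Add(-76, Add(-4, 2, Mul(4, Add(5, -3))))) = Add(Rational(7646, 2109), Add(-76, Add(-4, 2, Mul(4, 2)))) = Add(Rational(7646, 2109), Add(-76, Add(-4, 2, 8))) = Add(Rational(7646, 2109), Add(-76, 6)) = Add(Rational(7646, 2109), -70) = Rational(-139984, 2109)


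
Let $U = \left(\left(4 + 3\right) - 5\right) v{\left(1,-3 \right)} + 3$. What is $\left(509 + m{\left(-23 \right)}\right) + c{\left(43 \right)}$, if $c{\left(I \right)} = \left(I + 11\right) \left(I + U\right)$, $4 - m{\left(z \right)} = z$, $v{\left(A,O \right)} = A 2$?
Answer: $3236$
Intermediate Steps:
$v{\left(A,O \right)} = 2 A$
$U = 7$ ($U = \left(\left(4 + 3\right) - 5\right) 2 \cdot 1 + 3 = \left(7 - 5\right) 2 + 3 = 2 \cdot 2 + 3 = 4 + 3 = 7$)
$m{\left(z \right)} = 4 - z$
$c{\left(I \right)} = \left(7 + I\right) \left(11 + I\right)$ ($c{\left(I \right)} = \left(I + 11\right) \left(I + 7\right) = \left(11 + I\right) \left(7 + I\right) = \left(7 + I\right) \left(11 + I\right)$)
$\left(509 + m{\left(-23 \right)}\right) + c{\left(43 \right)} = \left(509 + \left(4 - -23\right)\right) + \left(77 + 43^{2} + 18 \cdot 43\right) = \left(509 + \left(4 + 23\right)\right) + \left(77 + 1849 + 774\right) = \left(509 + 27\right) + 2700 = 536 + 2700 = 3236$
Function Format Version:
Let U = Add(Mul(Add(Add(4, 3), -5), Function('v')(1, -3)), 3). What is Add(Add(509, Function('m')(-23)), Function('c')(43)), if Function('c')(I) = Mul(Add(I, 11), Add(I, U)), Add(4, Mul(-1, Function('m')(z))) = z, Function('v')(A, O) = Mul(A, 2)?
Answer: 3236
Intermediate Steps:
Function('v')(A, O) = Mul(2, A)
U = 7 (U = Add(Mul(Add(Add(4, 3), -5), Mul(2, 1)), 3) = Add(Mul(Add(7, -5), 2), 3) = Add(Mul(2, 2), 3) = Add(4, 3) = 7)
Function('m')(z) = Add(4, Mul(-1, z))
Function('c')(I) = Mul(Add(7, I), Add(11, I)) (Function('c')(I) = Mul(Add(I, 11), Add(I, 7)) = Mul(Add(11, I), Add(7, I)) = Mul(Add(7, I), Add(11, I)))
Add(Add(509, Function('m')(-23)), Function('c')(43)) = Add(Add(509, Add(4, Mul(-1, -23))), Add(77, Pow(43, 2), Mul(18, 43))) = Add(Add(509, Add(4, 23)), Add(77, 1849, 774)) = Add(Add(509, 27), 2700) = Add(536, 2700) = 3236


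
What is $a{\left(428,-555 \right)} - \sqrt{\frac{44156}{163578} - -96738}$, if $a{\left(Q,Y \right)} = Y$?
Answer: $-555 - \frac{2 \sqrt{161781225714510}}{81789} \approx -866.03$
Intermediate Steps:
$a{\left(428,-555 \right)} - \sqrt{\frac{44156}{163578} - -96738} = -555 - \sqrt{\frac{44156}{163578} - -96738} = -555 - \sqrt{44156 \cdot \frac{1}{163578} + 96738} = -555 - \sqrt{\frac{22078}{81789} + 96738} = -555 - \sqrt{\frac{7912126360}{81789}} = -555 - \frac{2 \sqrt{161781225714510}}{81789}$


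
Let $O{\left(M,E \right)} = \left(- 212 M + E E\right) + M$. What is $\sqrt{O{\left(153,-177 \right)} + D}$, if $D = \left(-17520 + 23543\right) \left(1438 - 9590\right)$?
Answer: $245 i \sqrt{818} \approx 7007.2 i$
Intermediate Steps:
$O{\left(M,E \right)} = E^{2} - 211 M$ ($O{\left(M,E \right)} = \left(- 212 M + E^{2}\right) + M = \left(E^{2} - 212 M\right) + M = E^{2} - 211 M$)
$D = -49099496$ ($D = 6023 \left(-8152\right) = -49099496$)
$\sqrt{O{\left(153,-177 \right)} + D} = \sqrt{\left(\left(-177\right)^{2} - 32283\right) - 49099496} = \sqrt{\left(31329 - 32283\right) - 49099496} = \sqrt{-954 - 49099496} = \sqrt{-49100450} = 245 i \sqrt{818}$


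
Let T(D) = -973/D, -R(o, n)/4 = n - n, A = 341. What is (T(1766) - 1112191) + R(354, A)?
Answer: -1964130279/1766 ≈ -1.1122e+6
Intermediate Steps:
R(o, n) = 0 (R(o, n) = -4*(n - n) = -4*0 = 0)
(T(1766) - 1112191) + R(354, A) = (-973/1766 - 1112191) + 0 = -1964130279/1766 + 0 = -1964130279/1766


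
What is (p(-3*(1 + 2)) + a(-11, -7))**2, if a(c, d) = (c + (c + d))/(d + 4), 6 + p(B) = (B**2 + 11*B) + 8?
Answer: 361/9 ≈ 40.111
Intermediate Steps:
p(B) = 2 + B**2 + 11*B (p(B) = -6 + ((B**2 + 11*B) + 8) = -6 + (8 + B**2 + 11*B) = 2 + B**2 + 11*B)
a(c, d) = (d + 2*c)/(4 + d)
(p(-3*(1 + 2)) + a(-11, -7))**2 = ((2 + (-3*(1 + 2))**2 + 11*(-3*(1 + 2))) + (-7 + 2*(-11))/(4 - 7))**2 = ((2 + (-3*3)**2 + 11*(-3*3)) + (-7 - 22)/(-3))**2 = ((2 + (-9)**2 + 11*(-9)) - 1/3*(-29))**2 = ((2 + 81 - 99) + 29/3)**2 = (-16 + 29/3)**2 = (-19/3)**2 = 361/9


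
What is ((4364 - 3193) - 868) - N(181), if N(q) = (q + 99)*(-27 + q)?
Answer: -42817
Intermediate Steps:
N(q) = (-27 + q)*(99 + q) (N(q) = (99 + q)*(-27 + q) = (-27 + q)*(99 + q))
((4364 - 3193) - 868) - N(181) = ((4364 - 3193) - 868) - (-2673 + 181² + 72*181) = (1171 - 868) - (-2673 + 32761 + 13032) = 303 - 1*43120 = 303 - 43120 = -42817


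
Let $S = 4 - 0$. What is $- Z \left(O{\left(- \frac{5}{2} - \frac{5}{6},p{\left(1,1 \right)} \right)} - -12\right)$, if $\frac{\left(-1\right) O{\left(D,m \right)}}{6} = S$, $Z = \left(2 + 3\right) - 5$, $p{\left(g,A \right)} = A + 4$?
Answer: $0$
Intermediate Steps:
$S = 4$ ($S = 4 + 0 = 4$)
$p{\left(g,A \right)} = 4 + A$
$Z = 0$ ($Z = 5 - 5 = 0$)
$O{\left(D,m \right)} = -24$ ($O{\left(D,m \right)} = \left(-6\right) 4 = -24$)
$- Z \left(O{\left(- \frac{5}{2} - \frac{5}{6},p{\left(1,1 \right)} \right)} - -12\right) = \left(-1\right) 0 \left(-24 - -12\right) = 0 \left(-24 + 12\right) = 0 \left(-12\right) = 0$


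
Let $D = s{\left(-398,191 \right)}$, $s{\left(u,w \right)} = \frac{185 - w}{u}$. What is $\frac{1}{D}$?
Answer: $\frac{199}{3} \approx 66.333$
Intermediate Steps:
$s{\left(u,w \right)} = \frac{185 - w}{u}$
$D = \frac{3}{199}$ ($D = \frac{185 - 191}{-398} = - \frac{185 - 191}{398} = \left(- \frac{1}{398}\right) \left(-6\right) = \frac{3}{199} \approx 0.015075$)
$\frac{1}{D} = \frac{1}{\frac{3}{199}} = \frac{199}{3}$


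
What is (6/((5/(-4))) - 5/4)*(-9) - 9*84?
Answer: -14031/20 ≈ -701.55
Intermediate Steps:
(6/((5/(-4))) - 5/4)*(-9) - 9*84 = (6/((5*(-¼))) - 5*¼)*(-9) - 756 = (6/(-5/4) - 5/4)*(-9) - 756 = (6*(-⅘) - 5/4)*(-9) - 756 = (-24/5 - 5/4)*(-9) - 756 = -121/20*(-9) - 756 = 1089/20 - 756 = -14031/20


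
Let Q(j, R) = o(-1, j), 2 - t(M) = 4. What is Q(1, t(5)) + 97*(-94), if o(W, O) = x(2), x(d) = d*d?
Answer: -9114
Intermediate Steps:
x(d) = d**2
o(W, O) = 4 (o(W, O) = 2**2 = 4)
t(M) = -2 (t(M) = 2 - 1*4 = 2 - 4 = -2)
Q(j, R) = 4
Q(1, t(5)) + 97*(-94) = 4 + 97*(-94) = 4 - 9118 = -9114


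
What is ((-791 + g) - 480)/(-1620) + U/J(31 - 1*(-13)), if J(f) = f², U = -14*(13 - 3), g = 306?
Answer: 10259/19602 ≈ 0.52337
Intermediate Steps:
U = -140 (U = -14*10 = -140)
((-791 + g) - 480)/(-1620) + U/J(31 - 1*(-13)) = ((-791 + 306) - 480)/(-1620) - 140/(31 - 1*(-13))² = (-485 - 480)*(-1/1620) - 140/(31 + 13)² = -965*(-1/1620) - 140/(44²) = 193/324 - 140/1936 = 193/324 - 140*1/1936 = 193/324 - 35/484 = 10259/19602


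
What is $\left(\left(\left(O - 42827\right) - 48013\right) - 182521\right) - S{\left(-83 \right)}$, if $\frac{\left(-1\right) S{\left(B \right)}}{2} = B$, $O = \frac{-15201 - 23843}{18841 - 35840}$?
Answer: $- \frac{4649646429}{16999} \approx -2.7352 \cdot 10^{5}$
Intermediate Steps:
$O = \frac{39044}{16999}$ ($O = - \frac{39044}{-16999} = \left(-39044\right) \left(- \frac{1}{16999}\right) = \frac{39044}{16999} \approx 2.2968$)
$S{\left(B \right)} = - 2 B$
$\left(\left(\left(O - 42827\right) - 48013\right) - 182521\right) - S{\left(-83 \right)} = \left(\left(\left(\frac{39044}{16999} - 42827\right) - 48013\right) - 182521\right) - \left(-2\right) \left(-83\right) = \left(\left(- \frac{727977129}{16999} - 48013\right) - 182521\right) - 166 = \left(- \frac{1544150116}{16999} - 182521\right) - 166 = - \frac{4646824595}{16999} - 166 = - \frac{4649646429}{16999}$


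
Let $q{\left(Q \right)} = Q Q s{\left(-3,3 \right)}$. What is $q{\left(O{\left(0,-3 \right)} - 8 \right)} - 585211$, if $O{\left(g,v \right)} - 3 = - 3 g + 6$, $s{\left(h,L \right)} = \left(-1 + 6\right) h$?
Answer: $-585226$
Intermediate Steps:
$s{\left(h,L \right)} = 5 h$
$O{\left(g,v \right)} = 9 - 3 g$ ($O{\left(g,v \right)} = 3 - \left(-6 + 3 g\right) = 9 - 3 g$)
$q{\left(Q \right)} = - 15 Q^{2}$ ($q{\left(Q \right)} = Q Q 5 \left(-3\right) = Q^{2} \left(-15\right) = - 15 Q^{2}$)
$q{\left(O{\left(0,-3 \right)} - 8 \right)} - 585211 = - 15 \left(\left(9 - 0\right) - 8\right)^{2} - 585211 = - 15 \left(\left(9 + 0\right) - 8\right)^{2} - 585211 = - 15 \left(9 - 8\right)^{2} - 585211 = - 15 \cdot 1^{2} - 585211 = \left(-15\right) 1 - 585211 = -15 - 585211 = -585226$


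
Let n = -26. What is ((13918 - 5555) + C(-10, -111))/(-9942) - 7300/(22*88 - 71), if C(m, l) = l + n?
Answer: -2930603/618061 ≈ -4.7416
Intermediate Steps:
C(m, l) = -26 + l (C(m, l) = l - 26 = -26 + l)
((13918 - 5555) + C(-10, -111))/(-9942) - 7300/(22*88 - 71) = ((13918 - 5555) + (-26 - 111))/(-9942) - 7300/(22*88 - 71) = (8363 - 137)*(-1/9942) - 7300/(1936 - 71) = 8226*(-1/9942) - 7300/1865 = -1371/1657 - 7300*1/1865 = -1371/1657 - 1460/373 = -2930603/618061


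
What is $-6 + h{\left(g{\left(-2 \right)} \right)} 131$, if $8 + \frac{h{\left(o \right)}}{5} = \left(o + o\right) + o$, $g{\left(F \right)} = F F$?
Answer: $2614$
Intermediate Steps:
$g{\left(F \right)} = F^{2}$
$h{\left(o \right)} = -40 + 15 o$ ($h{\left(o \right)} = -40 + 5 \left(\left(o + o\right) + o\right) = -40 + 5 \left(2 o + o\right) = -40 + 5 \cdot 3 o = -40 + 15 o$)
$-6 + h{\left(g{\left(-2 \right)} \right)} 131 = -6 + \left(-40 + 15 \left(-2\right)^{2}\right) 131 = -6 + \left(-40 + 15 \cdot 4\right) 131 = -6 + \left(-40 + 60\right) 131 = -6 + 20 \cdot 131 = -6 + 2620 = 2614$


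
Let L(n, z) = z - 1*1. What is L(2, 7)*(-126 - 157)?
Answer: -1698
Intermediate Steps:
L(n, z) = -1 + z (L(n, z) = z - 1 = -1 + z)
L(2, 7)*(-126 - 157) = (-1 + 7)*(-126 - 157) = 6*(-283) = -1698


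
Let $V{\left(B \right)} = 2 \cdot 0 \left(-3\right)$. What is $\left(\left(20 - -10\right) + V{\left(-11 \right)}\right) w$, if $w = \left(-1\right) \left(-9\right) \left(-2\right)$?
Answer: $-540$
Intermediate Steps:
$w = -18$ ($w = 9 \left(-2\right) = -18$)
$V{\left(B \right)} = 0$ ($V{\left(B \right)} = 0 \left(-3\right) = 0$)
$\left(\left(20 - -10\right) + V{\left(-11 \right)}\right) w = \left(\left(20 - -10\right) + 0\right) \left(-18\right) = \left(\left(20 + 10\right) + 0\right) \left(-18\right) = \left(30 + 0\right) \left(-18\right) = 30 \left(-18\right) = -540$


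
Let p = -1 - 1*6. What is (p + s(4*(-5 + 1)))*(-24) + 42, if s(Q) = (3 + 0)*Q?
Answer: 1362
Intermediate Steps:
p = -7 (p = -1 - 6 = -7)
s(Q) = 3*Q
(p + s(4*(-5 + 1)))*(-24) + 42 = (-7 + 3*(4*(-5 + 1)))*(-24) + 42 = (-7 + 3*(4*(-4)))*(-24) + 42 = (-7 + 3*(-16))*(-24) + 42 = (-7 - 48)*(-24) + 42 = -55*(-24) + 42 = 1320 + 42 = 1362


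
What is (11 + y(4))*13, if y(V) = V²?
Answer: 351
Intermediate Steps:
(11 + y(4))*13 = (11 + 4²)*13 = (11 + 16)*13 = 27*13 = 351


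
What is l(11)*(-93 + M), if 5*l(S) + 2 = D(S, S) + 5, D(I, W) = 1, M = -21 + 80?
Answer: -136/5 ≈ -27.200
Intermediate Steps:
M = 59
l(S) = 4/5 (l(S) = -2/5 + (1 + 5)/5 = -2/5 + (1/5)*6 = -2/5 + 6/5 = 4/5)
l(11)*(-93 + M) = 4*(-93 + 59)/5 = (4/5)*(-34) = -136/5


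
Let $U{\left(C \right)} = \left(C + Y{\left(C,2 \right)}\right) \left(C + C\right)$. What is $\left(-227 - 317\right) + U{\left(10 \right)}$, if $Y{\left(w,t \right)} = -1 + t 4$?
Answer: $-204$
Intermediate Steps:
$Y{\left(w,t \right)} = -1 + 4 t$
$U{\left(C \right)} = 2 C \left(7 + C\right)$ ($U{\left(C \right)} = \left(C + \left(-1 + 4 \cdot 2\right)\right) \left(C + C\right) = \left(C + \left(-1 + 8\right)\right) 2 C = \left(C + 7\right) 2 C = \left(7 + C\right) 2 C = 2 C \left(7 + C\right)$)
$\left(-227 - 317\right) + U{\left(10 \right)} = \left(-227 - 317\right) + 2 \cdot 10 \left(7 + 10\right) = -544 + 2 \cdot 10 \cdot 17 = -544 + 340 = -204$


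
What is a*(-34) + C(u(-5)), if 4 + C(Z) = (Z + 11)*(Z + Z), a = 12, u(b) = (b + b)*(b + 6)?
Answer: -432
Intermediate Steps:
u(b) = 2*b*(6 + b) (u(b) = (2*b)*(6 + b) = 2*b*(6 + b))
C(Z) = -4 + 2*Z*(11 + Z) (C(Z) = -4 + (Z + 11)*(Z + Z) = -4 + (11 + Z)*(2*Z) = -4 + 2*Z*(11 + Z))
a*(-34) + C(u(-5)) = 12*(-34) + (-4 + 2*(2*(-5)*(6 - 5))² + 22*(2*(-5)*(6 - 5))) = -408 + (-4 + 2*(2*(-5)*1)² + 22*(2*(-5)*1)) = -408 + (-4 + 2*(-10)² + 22*(-10)) = -408 + (-4 + 2*100 - 220) = -408 + (-4 + 200 - 220) = -408 - 24 = -432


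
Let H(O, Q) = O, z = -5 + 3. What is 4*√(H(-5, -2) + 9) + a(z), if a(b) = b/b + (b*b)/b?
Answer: 7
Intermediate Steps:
z = -2
a(b) = 1 + b (a(b) = 1 + b²/b = 1 + b)
4*√(H(-5, -2) + 9) + a(z) = 4*√(-5 + 9) + (1 - 2) = 4*√4 - 1 = 4*2 - 1 = 8 - 1 = 7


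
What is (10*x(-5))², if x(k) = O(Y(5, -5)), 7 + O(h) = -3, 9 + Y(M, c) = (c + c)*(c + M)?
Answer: 10000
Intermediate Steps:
Y(M, c) = -9 + 2*c*(M + c) (Y(M, c) = -9 + (c + c)*(c + M) = -9 + (2*c)*(M + c) = -9 + 2*c*(M + c))
O(h) = -10 (O(h) = -7 - 3 = -10)
x(k) = -10
(10*x(-5))² = (10*(-10))² = (-100)² = 10000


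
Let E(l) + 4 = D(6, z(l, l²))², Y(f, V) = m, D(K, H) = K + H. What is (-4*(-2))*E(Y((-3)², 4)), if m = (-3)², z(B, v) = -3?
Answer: 40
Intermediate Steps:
m = 9
D(K, H) = H + K
Y(f, V) = 9
E(l) = 5 (E(l) = -4 + (-3 + 6)² = -4 + 3² = -4 + 9 = 5)
(-4*(-2))*E(Y((-3)², 4)) = -4*(-2)*5 = 8*5 = 40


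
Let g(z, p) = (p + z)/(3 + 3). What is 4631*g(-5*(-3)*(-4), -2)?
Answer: -143561/3 ≈ -47854.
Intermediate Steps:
g(z, p) = p/6 + z/6 (g(z, p) = (p + z)/6 = (p + z)*(1/6) = p/6 + z/6)
4631*g(-5*(-3)*(-4), -2) = 4631*((1/6)*(-2) + (-5*(-3)*(-4))/6) = 4631*(-1/3 + (15*(-4))/6) = 4631*(-1/3 + (1/6)*(-60)) = 4631*(-1/3 - 10) = 4631*(-31/3) = -143561/3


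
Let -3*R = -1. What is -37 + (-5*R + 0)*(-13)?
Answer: -46/3 ≈ -15.333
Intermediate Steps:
R = 1/3 (R = -1/3*(-1) = 1/3 ≈ 0.33333)
-37 + (-5*R + 0)*(-13) = -37 + (-5*1/3 + 0)*(-13) = -37 + (-5/3 + 0)*(-13) = -37 - 5/3*(-13) = -37 + 65/3 = -46/3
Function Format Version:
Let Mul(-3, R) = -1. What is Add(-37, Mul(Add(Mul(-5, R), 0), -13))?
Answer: Rational(-46, 3) ≈ -15.333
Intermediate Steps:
R = Rational(1, 3) (R = Mul(Rational(-1, 3), -1) = Rational(1, 3) ≈ 0.33333)
Add(-37, Mul(Add(Mul(-5, R), 0), -13)) = Add(-37, Mul(Add(Mul(-5, Rational(1, 3)), 0), -13)) = Add(-37, Mul(Add(Rational(-5, 3), 0), -13)) = Add(-37, Mul(Rational(-5, 3), -13)) = Add(-37, Rational(65, 3)) = Rational(-46, 3)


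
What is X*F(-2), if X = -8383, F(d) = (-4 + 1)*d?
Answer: -50298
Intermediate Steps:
F(d) = -3*d
X*F(-2) = -(-25149)*(-2) = -8383*6 = -50298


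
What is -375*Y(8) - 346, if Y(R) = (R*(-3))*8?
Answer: 71654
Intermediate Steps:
Y(R) = -24*R (Y(R) = -3*R*8 = -24*R)
-375*Y(8) - 346 = -(-9000)*8 - 346 = -375*(-192) - 346 = 72000 - 346 = 71654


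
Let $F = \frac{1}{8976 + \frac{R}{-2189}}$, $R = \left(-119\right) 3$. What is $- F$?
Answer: $- \frac{2189}{19648821} \approx -0.00011141$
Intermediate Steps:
$R = -357$
$F = \frac{2189}{19648821}$ ($F = \frac{1}{8976 - \frac{357}{-2189}} = \frac{1}{8976 - - \frac{357}{2189}} = \frac{1}{8976 + \frac{357}{2189}} = \frac{1}{\frac{19648821}{2189}} = \frac{2189}{19648821} \approx 0.00011141$)
$- F = \left(-1\right) \frac{2189}{19648821} = - \frac{2189}{19648821}$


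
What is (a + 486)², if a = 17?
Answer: 253009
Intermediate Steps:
(a + 486)² = (17 + 486)² = 503² = 253009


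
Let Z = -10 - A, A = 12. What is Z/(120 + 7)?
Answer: -22/127 ≈ -0.17323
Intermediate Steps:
Z = -22 (Z = -10 - 1*12 = -10 - 12 = -22)
Z/(120 + 7) = -22/(120 + 7) = -22/127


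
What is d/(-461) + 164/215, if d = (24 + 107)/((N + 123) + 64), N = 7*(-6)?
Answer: 2186883/2874335 ≈ 0.76083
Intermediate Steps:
N = -42
d = 131/145 (d = (24 + 107)/((-42 + 123) + 64) = 131/(81 + 64) = 131/145 ≈ 0.90345)
d/(-461) + 164/215 = (131/145)/(-461) + 164/215 = (131/145)*(-1/461) + 164*(1/215) = -131/66845 + 164/215 = 2186883/2874335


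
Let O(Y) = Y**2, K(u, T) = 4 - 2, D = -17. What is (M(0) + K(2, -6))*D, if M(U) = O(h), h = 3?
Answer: -187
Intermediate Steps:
K(u, T) = 2
M(U) = 9 (M(U) = 3**2 = 9)
(M(0) + K(2, -6))*D = (9 + 2)*(-17) = 11*(-17) = -187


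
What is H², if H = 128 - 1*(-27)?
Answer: 24025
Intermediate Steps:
H = 155 (H = 128 + 27 = 155)
H² = 155² = 24025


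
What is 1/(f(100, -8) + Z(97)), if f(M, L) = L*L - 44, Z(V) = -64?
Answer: -1/44 ≈ -0.022727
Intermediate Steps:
f(M, L) = -44 + L² (f(M, L) = L² - 44 = -44 + L²)
1/(f(100, -8) + Z(97)) = 1/((-44 + (-8)²) - 64) = 1/((-44 + 64) - 64) = 1/(20 - 64) = 1/(-44) = -1/44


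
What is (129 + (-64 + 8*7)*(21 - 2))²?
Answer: 529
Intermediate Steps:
(129 + (-64 + 8*7)*(21 - 2))² = (129 + (-64 + 56)*19)² = (129 - 8*19)² = (129 - 152)² = (-23)² = 529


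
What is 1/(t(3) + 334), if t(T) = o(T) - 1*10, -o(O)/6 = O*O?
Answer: 1/270 ≈ 0.0037037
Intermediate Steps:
o(O) = -6*O**2 (o(O) = -6*O*O = -6*O**2)
t(T) = -10 - 6*T**2 (t(T) = -6*T**2 - 1*10 = -6*T**2 - 10 = -10 - 6*T**2)
1/(t(3) + 334) = 1/((-10 - 6*3**2) + 334) = 1/((-10 - 6*9) + 334) = 1/((-10 - 54) + 334) = 1/(-64 + 334) = 1/270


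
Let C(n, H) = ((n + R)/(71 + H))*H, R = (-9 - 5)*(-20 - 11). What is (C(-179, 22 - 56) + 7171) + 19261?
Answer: 969314/37 ≈ 26198.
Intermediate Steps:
R = 434 (R = -14*(-31) = 434)
C(n, H) = H*(434 + n)/(71 + H) (C(n, H) = ((n + 434)/(71 + H))*H = ((434 + n)/(71 + H))*H = H*(434 + n)/(71 + H))
(C(-179, 22 - 56) + 7171) + 19261 = ((22 - 56)*(434 - 179)/(71 + (22 - 56)) + 7171) + 19261 = (-34*255/(71 - 34) + 7171) + 19261 = (-34*255/37 + 7171) + 19261 = (-34*1/37*255 + 7171) + 19261 = (-8670/37 + 7171) + 19261 = 256657/37 + 19261 = 969314/37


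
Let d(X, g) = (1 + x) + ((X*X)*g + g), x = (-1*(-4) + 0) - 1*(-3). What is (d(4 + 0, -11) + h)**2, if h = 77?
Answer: 10404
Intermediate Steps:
x = 7 (x = (4 + 0) + 3 = 4 + 3 = 7)
d(X, g) = 8 + g + g*X**2 (d(X, g) = (1 + 7) + ((X*X)*g + g) = 8 + (X**2*g + g) = 8 + (g*X**2 + g) = 8 + (g + g*X**2) = 8 + g + g*X**2)
(d(4 + 0, -11) + h)**2 = ((8 - 11 - 11*(4 + 0)**2) + 77)**2 = ((8 - 11 - 11*4**2) + 77)**2 = ((8 - 11 - 11*16) + 77)**2 = ((8 - 11 - 176) + 77)**2 = (-179 + 77)**2 = (-102)**2 = 10404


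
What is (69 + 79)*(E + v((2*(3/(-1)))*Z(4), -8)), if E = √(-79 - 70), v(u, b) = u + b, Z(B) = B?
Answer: -4736 + 148*I*√149 ≈ -4736.0 + 1806.6*I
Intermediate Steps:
v(u, b) = b + u
E = I*√149 (E = √(-149) = I*√149 ≈ 12.207*I)
(69 + 79)*(E + v((2*(3/(-1)))*Z(4), -8)) = (69 + 79)*(I*√149 + (-8 + (2*(3/(-1)))*4)) = 148*(I*√149 + (-8 + (2*(3*(-1)))*4)) = 148*(I*√149 + (-8 + (2*(-3))*4)) = 148*(I*√149 + (-8 - 6*4)) = 148*(I*√149 + (-8 - 24)) = 148*(I*√149 - 32) = 148*(-32 + I*√149) = -4736 + 148*I*√149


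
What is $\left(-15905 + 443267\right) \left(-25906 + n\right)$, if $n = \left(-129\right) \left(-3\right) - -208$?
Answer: $-10816959582$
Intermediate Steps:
$n = 595$ ($n = 387 + 208 = 595$)
$\left(-15905 + 443267\right) \left(-25906 + n\right) = \left(-15905 + 443267\right) \left(-25906 + 595\right) = 427362 \left(-25311\right) = -10816959582$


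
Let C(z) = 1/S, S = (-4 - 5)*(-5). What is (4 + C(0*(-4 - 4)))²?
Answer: 32761/2025 ≈ 16.178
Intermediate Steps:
S = 45 (S = -9*(-5) = 45)
C(z) = 1/45
(4 + C(0*(-4 - 4)))² = (4 + 1/45)² = (181/45)² = 32761/2025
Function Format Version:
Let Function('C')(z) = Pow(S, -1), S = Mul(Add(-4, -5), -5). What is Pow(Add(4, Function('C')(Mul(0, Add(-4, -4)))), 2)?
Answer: Rational(32761, 2025) ≈ 16.178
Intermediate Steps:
S = 45 (S = Mul(-9, -5) = 45)
Function('C')(z) = Rational(1, 45) (Function('C')(z) = Pow(45, -1) = Rational(1, 45))
Pow(Add(4, Function('C')(Mul(0, Add(-4, -4)))), 2) = Pow(Add(4, Rational(1, 45)), 2) = Pow(Rational(181, 45), 2) = Rational(32761, 2025)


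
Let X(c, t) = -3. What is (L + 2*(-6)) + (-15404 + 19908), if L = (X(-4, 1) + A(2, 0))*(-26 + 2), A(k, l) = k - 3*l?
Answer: 4516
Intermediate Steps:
L = 24 (L = (-3 + (2 - 3*0))*(-26 + 2) = (-3 + (2 + 0))*(-24) = (-3 + 2)*(-24) = -1*(-24) = 24)
(L + 2*(-6)) + (-15404 + 19908) = (24 + 2*(-6)) + (-15404 + 19908) = (24 - 12) + 4504 = 12 + 4504 = 4516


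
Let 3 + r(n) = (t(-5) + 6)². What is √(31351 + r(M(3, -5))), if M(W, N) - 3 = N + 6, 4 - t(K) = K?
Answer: √31573 ≈ 177.69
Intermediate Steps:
t(K) = 4 - K
M(W, N) = 9 + N (M(W, N) = 3 + (N + 6) = 3 + (6 + N) = 9 + N)
r(n) = 222 (r(n) = -3 + ((4 - 1*(-5)) + 6)² = -3 + ((4 + 5) + 6)² = -3 + (9 + 6)² = -3 + 15² = -3 + 225 = 222)
√(31351 + r(M(3, -5))) = √(31351 + 222) = √31573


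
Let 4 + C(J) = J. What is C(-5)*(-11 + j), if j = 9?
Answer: 18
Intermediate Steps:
C(J) = -4 + J
C(-5)*(-11 + j) = (-4 - 5)*(-11 + 9) = -9*(-2) = 18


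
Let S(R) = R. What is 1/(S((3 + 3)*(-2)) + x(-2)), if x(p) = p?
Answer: -1/14 ≈ -0.071429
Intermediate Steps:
1/(S((3 + 3)*(-2)) + x(-2)) = 1/((3 + 3)*(-2) - 2) = 1/(6*(-2) - 2) = 1/(-12 - 2) = 1/(-14) = -1/14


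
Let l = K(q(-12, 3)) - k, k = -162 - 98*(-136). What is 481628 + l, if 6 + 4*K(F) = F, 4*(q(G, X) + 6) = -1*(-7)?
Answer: 7495351/16 ≈ 4.6846e+5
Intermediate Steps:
q(G, X) = -17/4 (q(G, X) = -6 + (-1*(-7))/4 = -6 + (1/4)*7 = -6 + 7/4 = -17/4)
K(F) = -3/2 + F/4
k = 13166 (k = -162 + 13328 = 13166)
l = -210697/16 (l = (-3/2 + (1/4)*(-17/4)) - 1*13166 = (-3/2 - 17/16) - 13166 = -41/16 - 13166 = -210697/16 ≈ -13169.)
481628 + l = 481628 - 210697/16 = 7495351/16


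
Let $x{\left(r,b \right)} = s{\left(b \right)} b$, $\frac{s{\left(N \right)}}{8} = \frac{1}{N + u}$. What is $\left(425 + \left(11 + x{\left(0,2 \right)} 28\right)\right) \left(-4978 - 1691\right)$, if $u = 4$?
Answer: $-3405636$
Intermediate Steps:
$s{\left(N \right)} = \frac{8}{4 + N}$ ($s{\left(N \right)} = \frac{8}{N + 4} = \frac{8}{4 + N}$)
$x{\left(r,b \right)} = \frac{8 b}{4 + b}$ ($x{\left(r,b \right)} = \frac{8}{4 + b} b = \frac{8 b}{4 + b}$)
$\left(425 + \left(11 + x{\left(0,2 \right)} 28\right)\right) \left(-4978 - 1691\right) = \left(425 + \left(11 + 8 \cdot 2 \frac{1}{4 + 2} \cdot 28\right)\right) \left(-4978 - 1691\right) = \left(425 + \left(11 + 8 \cdot 2 \cdot \frac{1}{6} \cdot 28\right)\right) \left(-6669\right) = \left(425 + \left(11 + \frac{8}{3} \cdot 28\right)\right) \left(-6669\right) = \left(425 + \left(11 + \frac{224}{3}\right)\right) \left(-6669\right) = \left(425 + \frac{257}{3}\right) \left(-6669\right) = \frac{1532}{3} \left(-6669\right) = -3405636$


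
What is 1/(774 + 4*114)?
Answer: 1/1230 ≈ 0.00081301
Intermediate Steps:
1/(774 + 4*114) = 1/(774 + 456) = 1/1230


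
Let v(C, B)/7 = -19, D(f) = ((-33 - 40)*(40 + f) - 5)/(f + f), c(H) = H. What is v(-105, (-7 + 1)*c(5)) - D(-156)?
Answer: -847/8 ≈ -105.88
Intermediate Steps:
D(f) = (-2925 - 73*f)/(2*f) (D(f) = (-73*(40 + f) - 5)/((2*f)) = ((-2920 - 73*f) - 5)*(1/(2*f)) = (-2925 - 73*f)*(1/(2*f)) = (-2925 - 73*f)/(2*f))
v(C, B) = -133 (v(C, B) = 7*(-19) = -133)
v(-105, (-7 + 1)*c(5)) - D(-156) = -133 - (-2925 - 73*(-156))/(2*(-156)) = -133 - (-1)*(-2925 + 11388)/(2*156) = -133 - (-1)*8463/(2*156) = -133 - 1*(-217/8) = -133 + 217/8 = -847/8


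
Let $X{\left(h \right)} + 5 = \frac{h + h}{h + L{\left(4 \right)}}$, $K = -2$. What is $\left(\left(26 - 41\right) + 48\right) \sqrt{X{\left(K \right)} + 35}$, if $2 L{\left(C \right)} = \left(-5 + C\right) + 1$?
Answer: $132 \sqrt{2} \approx 186.68$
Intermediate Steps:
$L{\left(C \right)} = -2 + \frac{C}{2}$ ($L{\left(C \right)} = \frac{\left(-5 + C\right) + 1}{2} = \frac{-4 + C}{2} = -2 + \frac{C}{2}$)
$X{\left(h \right)} = -3$ ($X{\left(h \right)} = -5 + \frac{h + h}{h + \left(-2 + \frac{1}{2} \cdot 4\right)} = -5 + \frac{2 h}{h + \left(-2 + 2\right)} = -5 + \frac{2 h}{h + 0} = -5 + \frac{2 h}{h} = -5 + 2 = -3$)
$\left(\left(26 - 41\right) + 48\right) \sqrt{X{\left(K \right)} + 35} = \left(\left(26 - 41\right) + 48\right) \sqrt{-3 + 35} = \left(-15 + 48\right) \sqrt{32} = 33 \cdot 4 \sqrt{2} = 132 \sqrt{2}$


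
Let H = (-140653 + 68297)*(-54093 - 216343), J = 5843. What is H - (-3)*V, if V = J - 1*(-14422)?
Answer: 19567728011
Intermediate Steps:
H = 19567667216 (H = -72356*(-270436) = 19567667216)
V = 20265 (V = 5843 - 1*(-14422) = 5843 + 14422 = 20265)
H - (-3)*V = 19567667216 - (-3)*20265 = 19567667216 - 1*(-60795) = 19567667216 + 60795 = 19567728011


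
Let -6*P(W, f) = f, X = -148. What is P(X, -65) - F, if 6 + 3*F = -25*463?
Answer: 23227/6 ≈ 3871.2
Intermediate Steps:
P(W, f) = -f/6
F = -11581/3 (F = -2 + (-25*463)/3 = -2 + (1/3)*(-11575) = -2 - 11575/3 = -11581/3 ≈ -3860.3)
P(X, -65) - F = -1/6*(-65) - 1*(-11581/3) = 65/6 + 11581/3 = 23227/6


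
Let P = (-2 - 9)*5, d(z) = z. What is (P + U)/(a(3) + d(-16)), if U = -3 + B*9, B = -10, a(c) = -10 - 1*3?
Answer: 148/29 ≈ 5.1034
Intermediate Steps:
a(c) = -13 (a(c) = -10 - 3 = -13)
P = -55 (P = -11*5 = -55)
U = -93 (U = -3 - 10*9 = -3 - 90 = -93)
(P + U)/(a(3) + d(-16)) = (-55 - 93)/(-13 - 16) = -148/(-29) = -148*(-1/29) = 148/29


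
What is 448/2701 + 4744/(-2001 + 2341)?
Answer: 3241466/229585 ≈ 14.119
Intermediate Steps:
448/2701 + 4744/(-2001 + 2341) = 448*(1/2701) + 4744/340 = 448/2701 + 4744*(1/340) = 448/2701 + 1186/85 = 3241466/229585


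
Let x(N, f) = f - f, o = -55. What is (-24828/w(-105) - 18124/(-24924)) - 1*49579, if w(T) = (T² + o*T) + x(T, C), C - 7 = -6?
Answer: -432503997139/8723400 ≈ -49580.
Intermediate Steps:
C = 1 (C = 7 - 6 = 1)
x(N, f) = 0
w(T) = T² - 55*T (w(T) = (T² - 55*T) + 0 = T² - 55*T)
(-24828/w(-105) - 18124/(-24924)) - 1*49579 = (-24828*(-1/(105*(-55 - 105))) - 18124/(-24924)) - 1*49579 = (-24828/((-105*(-160))) - 18124*(-1/24924)) - 49579 = (-24828/16800 + 4531/6231) - 49579 = (-24828*1/16800 + 4531/6231) - 49579 = (-2069/1400 + 4531/6231) - 49579 = -6548539/8723400 - 49579 = -432503997139/8723400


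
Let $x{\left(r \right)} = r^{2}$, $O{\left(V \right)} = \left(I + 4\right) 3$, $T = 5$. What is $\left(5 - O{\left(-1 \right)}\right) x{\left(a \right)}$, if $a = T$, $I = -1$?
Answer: $-100$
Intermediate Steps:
$a = 5$
$O{\left(V \right)} = 9$ ($O{\left(V \right)} = \left(-1 + 4\right) 3 = 3 \cdot 3 = 9$)
$\left(5 - O{\left(-1 \right)}\right) x{\left(a \right)} = \left(5 - 9\right) 5^{2} = \left(5 - 9\right) 25 = \left(-4\right) 25 = -100$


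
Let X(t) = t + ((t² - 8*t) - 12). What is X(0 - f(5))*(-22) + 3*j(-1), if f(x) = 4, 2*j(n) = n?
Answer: -1411/2 ≈ -705.50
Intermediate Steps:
j(n) = n/2
X(t) = -12 + t² - 7*t (X(t) = t + (-12 + t² - 8*t) = -12 + t² - 7*t)
X(0 - f(5))*(-22) + 3*j(-1) = (-12 + (0 - 1*4)² - 7*(0 - 1*4))*(-22) + 3*((½)*(-1)) = (-12 + (0 - 4)² - 7*(0 - 4))*(-22) + 3*(-½) = (-12 + (-4)² - 7*(-4))*(-22) - 3/2 = (-12 + 16 + 28)*(-22) - 3/2 = 32*(-22) - 3/2 = -704 - 3/2 = -1411/2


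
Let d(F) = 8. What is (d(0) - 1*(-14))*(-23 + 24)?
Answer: 22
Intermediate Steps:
(d(0) - 1*(-14))*(-23 + 24) = (8 - 1*(-14))*(-23 + 24) = (8 + 14)*1 = 22*1 = 22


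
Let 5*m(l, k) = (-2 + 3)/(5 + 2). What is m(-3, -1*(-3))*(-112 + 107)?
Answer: -1/7 ≈ -0.14286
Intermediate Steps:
m(l, k) = 1/35 (m(l, k) = ((-2 + 3)/(5 + 2))/5 = (1/7)/5 = (1*(1/7))/5 = (1/5)*(1/7) = 1/35)
m(-3, -1*(-3))*(-112 + 107) = (-112 + 107)/35 = (1/35)*(-5) = -1/7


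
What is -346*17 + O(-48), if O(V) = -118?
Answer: -6000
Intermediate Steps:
-346*17 + O(-48) = -346*17 - 118 = -5882 - 118 = -6000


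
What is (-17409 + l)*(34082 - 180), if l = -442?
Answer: -605184602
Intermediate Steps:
(-17409 + l)*(34082 - 180) = (-17409 - 442)*(34082 - 180) = -17851*33902 = -605184602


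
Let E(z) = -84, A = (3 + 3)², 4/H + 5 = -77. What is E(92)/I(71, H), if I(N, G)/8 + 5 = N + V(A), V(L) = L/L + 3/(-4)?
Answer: -42/265 ≈ -0.15849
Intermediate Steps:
H = -2/41 (H = 4/(-5 - 77) = 4/(-82) = 4*(-1/82) = -2/41 ≈ -0.048781)
A = 36 (A = 6² = 36)
V(L) = ¼ (V(L) = 1 + 3*(-¼) = 1 - ¾ = ¼)
I(N, G) = -38 + 8*N (I(N, G) = -40 + 8*(N + ¼) = -40 + 8*(¼ + N) = -40 + (2 + 8*N) = -38 + 8*N)
E(92)/I(71, H) = -84/(-38 + 8*71) = -84/(-38 + 568) = -84/530 = -84*1/530 = -42/265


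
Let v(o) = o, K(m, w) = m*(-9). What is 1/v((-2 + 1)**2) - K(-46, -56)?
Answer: -413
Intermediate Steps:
K(m, w) = -9*m
1/v((-2 + 1)**2) - K(-46, -56) = 1/((-2 + 1)**2) - (-9)*(-46) = 1/((-1)**2) - 1*414 = 1/1 - 414 = 1 - 414 = -413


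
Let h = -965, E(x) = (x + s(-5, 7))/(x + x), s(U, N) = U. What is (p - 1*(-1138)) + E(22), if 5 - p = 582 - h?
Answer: -17759/44 ≈ -403.61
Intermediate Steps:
E(x) = (-5 + x)/(2*x) (E(x) = (x - 5)/(x + x) = (-5 + x)/((2*x)) = (-5 + x)*(1/(2*x)) = (-5 + x)/(2*x))
p = -1542 (p = 5 - (582 - 1*(-965)) = 5 - (582 + 965) = 5 - 1*1547 = 5 - 1547 = -1542)
(p - 1*(-1138)) + E(22) = (-1542 - 1*(-1138)) + (½)*(-5 + 22)/22 = (-1542 + 1138) + (½)*(1/22)*17 = -404 + 17/44 = -17759/44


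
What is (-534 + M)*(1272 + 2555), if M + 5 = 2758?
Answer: 8492113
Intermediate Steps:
M = 2753 (M = -5 + 2758 = 2753)
(-534 + M)*(1272 + 2555) = (-534 + 2753)*(1272 + 2555) = 2219*3827 = 8492113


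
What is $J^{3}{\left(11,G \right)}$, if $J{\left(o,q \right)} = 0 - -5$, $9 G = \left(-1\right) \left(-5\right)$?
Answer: $125$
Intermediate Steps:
$G = \frac{5}{9}$ ($G = \frac{\left(-1\right) \left(-5\right)}{9} = \frac{1}{9} \cdot 5 = \frac{5}{9} \approx 0.55556$)
$J{\left(o,q \right)} = 5$ ($J{\left(o,q \right)} = 0 + 5 = 5$)
$J^{3}{\left(11,G \right)} = 5^{3} = 125$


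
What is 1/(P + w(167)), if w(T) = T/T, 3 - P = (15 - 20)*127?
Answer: 1/639 ≈ 0.0015649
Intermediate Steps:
P = 638 (P = 3 - (15 - 20)*127 = 3 - (-5)*127 = 3 - 1*(-635) = 3 + 635 = 638)
w(T) = 1
1/(P + w(167)) = 1/(638 + 1) = 1/639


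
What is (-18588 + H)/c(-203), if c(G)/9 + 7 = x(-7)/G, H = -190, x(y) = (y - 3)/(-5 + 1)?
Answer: 7623868/25623 ≈ 297.54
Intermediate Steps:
x(y) = 3/4 - y/4 (x(y) = (-3 + y)/(-4) = (-3 + y)*(-1/4) = 3/4 - y/4)
c(G) = -63 + 45/(2*G) (c(G) = -63 + 9*((3/4 - 1/4*(-7))/G) = -63 + 9*((3/4 + 7/4)/G) = -63 + 9*(5/(2*G)) = -63 + 45/(2*G))
(-18588 + H)/c(-203) = (-18588 - 190)/(-63 + (45/2)/(-203)) = -18778/(-63 + (45/2)*(-1/203)) = -18778/(-63 - 45/406) = -18778/(-25623/406) = -18778*(-406/25623) = 7623868/25623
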